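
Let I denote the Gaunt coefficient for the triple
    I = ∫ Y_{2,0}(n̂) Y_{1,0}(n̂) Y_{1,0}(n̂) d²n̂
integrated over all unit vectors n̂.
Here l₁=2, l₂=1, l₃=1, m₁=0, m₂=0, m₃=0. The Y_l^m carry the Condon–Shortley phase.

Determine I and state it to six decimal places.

0.252313

Checks pass: Σm=0; 4 even; l₃=1∈[1,3].
(2·2+1)(2·1+1)(2·1+1) = 45
Δ: 2! 2! 0! / 5! → 1/30
sum: t=1:−1/1 = -1/1
3j²(2 1 1; 0 0 0) = Δ·Π!·Σ² = 2/15  (sign +1)
(m-triple is (0,0,0) — same symbol as above.)
combine: 4πI² = 45·2/15·2/15 = 4/5
take √, sign +1: I = 0.25231325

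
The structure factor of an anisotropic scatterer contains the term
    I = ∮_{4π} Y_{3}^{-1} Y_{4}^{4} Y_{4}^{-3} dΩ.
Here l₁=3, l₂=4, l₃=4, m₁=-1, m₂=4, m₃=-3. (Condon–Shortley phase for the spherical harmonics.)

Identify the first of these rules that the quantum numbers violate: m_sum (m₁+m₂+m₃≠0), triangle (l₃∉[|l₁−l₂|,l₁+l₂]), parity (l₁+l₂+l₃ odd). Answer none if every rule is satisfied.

Σmᵢ = 0  ✓
l₃∈[|l₁−l₂|,l₁+l₂]=[1,7], have l₃=4  ✓
Σlᵢ = 11 ⇒ odd  ✗

parity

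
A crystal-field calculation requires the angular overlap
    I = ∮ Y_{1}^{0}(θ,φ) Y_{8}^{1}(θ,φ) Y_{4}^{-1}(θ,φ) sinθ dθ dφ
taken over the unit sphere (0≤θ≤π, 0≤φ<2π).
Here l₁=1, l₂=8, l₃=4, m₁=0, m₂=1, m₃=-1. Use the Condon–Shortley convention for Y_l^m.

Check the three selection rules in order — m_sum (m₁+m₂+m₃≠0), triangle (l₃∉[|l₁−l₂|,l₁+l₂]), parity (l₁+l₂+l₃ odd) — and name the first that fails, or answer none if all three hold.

m₁+m₂+m₃ = 0 + 1 − 1 = 0  ✓
triangle: |1−8|=7 ≤ l₃=4 ≤ 1+8=9  ✗
parity: l₁+l₂+l₃ = 13 is odd

triangle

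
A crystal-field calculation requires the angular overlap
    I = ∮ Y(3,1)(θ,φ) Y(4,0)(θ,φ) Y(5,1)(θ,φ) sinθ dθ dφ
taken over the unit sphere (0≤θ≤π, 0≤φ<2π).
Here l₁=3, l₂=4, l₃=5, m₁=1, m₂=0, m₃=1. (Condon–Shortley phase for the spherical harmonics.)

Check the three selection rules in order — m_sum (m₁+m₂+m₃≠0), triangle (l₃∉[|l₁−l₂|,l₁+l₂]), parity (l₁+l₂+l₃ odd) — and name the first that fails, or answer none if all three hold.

m_sum

m₁+m₂+m₃ = 1 + 0 + 1 = 2  ✗
triangle: |3−4|=1 ≤ l₃=5 ≤ 3+4=7
parity: l₁+l₂+l₃ = 12 is even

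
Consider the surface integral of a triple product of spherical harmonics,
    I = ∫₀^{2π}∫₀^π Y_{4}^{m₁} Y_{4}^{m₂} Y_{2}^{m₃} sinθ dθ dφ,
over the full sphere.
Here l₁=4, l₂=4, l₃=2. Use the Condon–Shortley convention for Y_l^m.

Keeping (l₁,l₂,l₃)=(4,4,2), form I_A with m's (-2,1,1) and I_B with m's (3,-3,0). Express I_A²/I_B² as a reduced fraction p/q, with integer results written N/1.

243/49

Shared (l₁,l₂,l₃)=(4,4,2): N and (l;000)² cancel in I_A²/I_B².
A: Δ = 6!·2!·2!/11! = 1/13860; Racah Σ t=4..5: t=4:+1/96 t=5:−1/240 = 1/160; ⇒ 3j(4 4 2; -2 1 1)² = 27/1540, sgn -1
B: Δ = 6!·2!·2!/11! = 1/13860; Racah Σ t=0..1: t=0:+1/720 t=1:−1/480 = -1/1440; ⇒ 3j(4 4 2; 3 -3 0)² = 7/1980, sgn -1
I_A²/I_B² = (27/1540)/(7/1980) = 243/49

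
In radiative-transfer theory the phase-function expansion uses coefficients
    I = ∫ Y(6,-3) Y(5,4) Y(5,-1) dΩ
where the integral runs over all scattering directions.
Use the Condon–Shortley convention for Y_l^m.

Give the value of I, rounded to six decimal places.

-0.020582

Checks pass: Σm=0; 16 even; l₃=5∈[1,11].
(2·6+1)(2·5+1)(2·5+1) = 1573
Δ: 6! 6! 4! / 17! → 1/28588560
sum: t=1:−1/345600 t=2:+1/13824 t=3:−1/5184 t=4:+1/13824 t=5:−1/345600 = -7/129600
3j²(6 5 5; 0 0 0) = Δ·Π!·Σ² = 80/7293  (sign +1)
sum: t=5:−1/138240 t=6:+1/155520 = -1/1244160
3j²(6 5 5; -3 4 -1) = Δ·Π!·Σ² = 3/9724  (sign -1)
combine: 4πI² = 1573·80/7293·3/9724 = 20/3757
take √, sign -1: I = -0.02058209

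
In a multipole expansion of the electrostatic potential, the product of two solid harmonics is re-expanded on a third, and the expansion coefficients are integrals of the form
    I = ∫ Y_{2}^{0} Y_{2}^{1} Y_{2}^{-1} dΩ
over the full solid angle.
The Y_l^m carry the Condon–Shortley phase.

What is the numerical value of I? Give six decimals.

-0.090112

Rules hold: Σm=0, L=6 even, 0≤2≤4.
N = 5·5·5 = 125
Δ = 2!·2!·2!/7! = 1/630
Racah Σ t=0..2: t=0:+1/8 t=1:−1/1 t=2:+1/8 = -3/4
⇒ 3j(2 2 2; 0 0 0)² = 2/35, sgn -1
Racah Σ t=1..2: t=1:−1/2 t=2:+1/4 = -1/4
⇒ 3j(2 2 2; 0 1 -1)² = 1/70, sgn +1
4πI² = N·(3j₀)²·(3jₘ)² = 5/49
I = -1·√(0.102041/4π) = -0.09011188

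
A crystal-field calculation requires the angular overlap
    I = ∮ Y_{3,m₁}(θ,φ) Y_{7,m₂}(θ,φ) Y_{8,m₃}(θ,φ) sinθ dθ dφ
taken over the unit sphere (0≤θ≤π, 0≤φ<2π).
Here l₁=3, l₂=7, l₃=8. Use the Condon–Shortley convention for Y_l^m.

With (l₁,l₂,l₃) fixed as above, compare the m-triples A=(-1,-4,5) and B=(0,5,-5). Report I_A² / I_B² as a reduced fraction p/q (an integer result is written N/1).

Shared (l₁,l₂,l₃)=(3,7,8): N and (l;000)² cancel in I_A²/I_B².
A: Δ = 2!·4!·12!/19! = 1/5290740; Racah Σ t=0..2: t=0:+1/104509440 t=1:−1/43545600 t=2:+1/319334400 = -59/5748019200; ⇒ 3j(3 7 8; -1 -4 5)² = 3481/406980, sgn +1
B: Δ = 2!·4!·12!/19! = 1/5290740; Racah Σ t=0..2: t=0:+1/5748019200 t=1:−1/159667200 t=2:+1/87091200 = 31/5748019200; ⇒ 3j(3 7 8; 0 5 -5)² = 961/135660, sgn -1
I_A²/I_B² = (3481/406980)/(961/135660) = 3481/2883

3481/2883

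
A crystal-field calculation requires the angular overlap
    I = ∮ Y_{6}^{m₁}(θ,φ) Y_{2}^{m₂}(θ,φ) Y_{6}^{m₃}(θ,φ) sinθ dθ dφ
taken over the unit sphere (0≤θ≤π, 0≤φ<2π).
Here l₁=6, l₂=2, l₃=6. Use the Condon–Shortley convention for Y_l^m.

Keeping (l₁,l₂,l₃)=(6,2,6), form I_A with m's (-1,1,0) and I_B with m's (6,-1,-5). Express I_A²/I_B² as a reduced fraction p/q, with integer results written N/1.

l's match ⇒ only the (l;m) 3-j factors differ between A and B.
A: triangle coeff Δ(6,2,6) = 1/90090; Σ_t [1,2]: t=1:−1/34560 t=2:+1/28800 = 1/172800; (3j)²=1/1430 [(6 2 6; -1 1 0)], sign=+1
B: triangle coeff Δ(6,2,6) = 1/90090; Σ_t [0,0]: t=0:+1/7257600 = 1/7257600; (3j)²=11/455 [(6 2 6; 6 -1 -5)], sign=-1
I_A²/I_B² = (1/1430)/(11/455) = 7/242

7/242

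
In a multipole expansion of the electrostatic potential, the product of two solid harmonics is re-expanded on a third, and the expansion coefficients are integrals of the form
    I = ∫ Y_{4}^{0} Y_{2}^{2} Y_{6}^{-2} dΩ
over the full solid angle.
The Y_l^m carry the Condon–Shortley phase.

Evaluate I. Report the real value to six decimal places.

0.133065

Rules hold: Σm=0, L=12 even, 2≤6≤6.
N = 9·5·13 = 585
Δ = 0!·8!·4!/13! = 1/6435
Racah Σ t=0..0: t=0:+1/2304 = 1/2304
⇒ 3j(4 2 6; 0 0 0)² = 5/143, sgn +1
Racah Σ t=0..0: t=0:+1/13824 = 1/13824
⇒ 3j(4 2 6; 0 2 -2)² = 14/1287, sgn +1
4πI² = N·(3j₀)²·(3jₘ)² = 350/1573
I = +1·√(0.222505/4π) = 0.13306527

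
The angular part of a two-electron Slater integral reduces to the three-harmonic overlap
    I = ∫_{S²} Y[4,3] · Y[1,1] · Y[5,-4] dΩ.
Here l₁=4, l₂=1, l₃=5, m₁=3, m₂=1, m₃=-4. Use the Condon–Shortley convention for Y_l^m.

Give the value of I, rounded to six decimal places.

m-sum 0 ✓  L=10 even ✓  3≤5≤5 ✓
Π(2lᵢ+1) = 9×3×11 = 297
triangle coeff Δ(4,1,5) = 1/495
Σ_t [0,0]: t=0:+1/576 = 1/576
(3j)²=5/99 [(4 1 5; 0 0 0)], sign=-1
Σ_t [0,0]: t=0:+1/10080 = 1/10080
(3j)²=4/55 [(4 1 5; 3 1 -4)], sign=-1
⇒ 4πI² = 12/11
I = (+1)√(12/11/(4π)) = 0.29463840

0.294638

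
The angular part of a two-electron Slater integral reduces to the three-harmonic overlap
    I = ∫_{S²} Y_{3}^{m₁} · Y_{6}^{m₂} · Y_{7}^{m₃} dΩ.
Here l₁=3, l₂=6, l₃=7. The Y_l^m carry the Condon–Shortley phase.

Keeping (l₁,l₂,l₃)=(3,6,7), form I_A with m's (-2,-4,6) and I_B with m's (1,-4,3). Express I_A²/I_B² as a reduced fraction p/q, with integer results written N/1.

Same 3,6,7: normalisation and zero-m 3j drop out of the ratio.
A: Δ: 2! 4! 10! / 17! → 1/2042040; sum: t=1:−1/8709120 t=2:+1/43545600 = -1/10886400; 3j²(3 6 7; -2 -4 6) = Δ·Π!·Σ² = 8/357  (sign +1)
B: Δ: 2! 4! 10! / 17! → 1/2042040; sum: t=0:+1/645120 t=1:−1/2177280 t=2:+1/174182400 = 191/174182400; 3j²(3 6 7; 1 -4 3) = Δ·Π!·Σ² = 36481/2042040  (sign +1)
I_A²/I_B² = (8/357)/(36481/2042040) = 45760/36481

45760/36481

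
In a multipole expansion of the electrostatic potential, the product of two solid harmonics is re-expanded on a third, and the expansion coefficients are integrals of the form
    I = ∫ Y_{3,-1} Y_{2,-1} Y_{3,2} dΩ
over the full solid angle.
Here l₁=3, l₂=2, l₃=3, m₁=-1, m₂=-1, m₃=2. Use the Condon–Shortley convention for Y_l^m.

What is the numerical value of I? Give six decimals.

Checks pass: Σm=0; 8 even; l₃=3∈[1,5].
(2·3+1)(2·2+1)(2·3+1) = 245
Δ: 2! 4! 2! / 9! → 1/3780
sum: t=0:+1/24 t=1:−1/4 t=2:+1/24 = -1/6
3j²(3 2 3; 0 0 0) = Δ·Π!·Σ² = 4/105  (sign +1)
sum: t=0:+1/48 t=1:−1/12 = -1/16
3j²(3 2 3; -1 -1 2) = Δ·Π!·Σ² = 1/28  (sign +1)
combine: 4πI² = 245·4/105·1/28 = 1/3
take √, sign +1: I = 0.16286750

0.162868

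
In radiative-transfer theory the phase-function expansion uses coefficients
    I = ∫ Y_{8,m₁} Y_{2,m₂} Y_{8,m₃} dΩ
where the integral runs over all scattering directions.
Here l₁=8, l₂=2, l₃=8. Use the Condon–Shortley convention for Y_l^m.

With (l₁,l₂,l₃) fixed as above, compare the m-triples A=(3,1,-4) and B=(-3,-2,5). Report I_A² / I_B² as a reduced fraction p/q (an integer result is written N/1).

Shared (l₁,l₂,l₃)=(8,2,8): N and (l;000)² cancel in I_A²/I_B².
A: Δ = 2!·14!·2!/19! = 1/348840; Racah Σ t=1..2: t=1:−1/174182400 t=2:+1/479001600 = -1/273715200; ⇒ 3j(8 2 8; 3 1 -4)² = 49/3876, sgn -1
B: Δ = 2!·14!·2!/19! = 1/348840; Racah Σ t=0..0: t=0:+1/958003200 = 1/958003200; ⇒ 3j(8 2 8; -3 -2 5)² = 13/969, sgn -1
I_A²/I_B² = (49/3876)/(13/969) = 49/52

49/52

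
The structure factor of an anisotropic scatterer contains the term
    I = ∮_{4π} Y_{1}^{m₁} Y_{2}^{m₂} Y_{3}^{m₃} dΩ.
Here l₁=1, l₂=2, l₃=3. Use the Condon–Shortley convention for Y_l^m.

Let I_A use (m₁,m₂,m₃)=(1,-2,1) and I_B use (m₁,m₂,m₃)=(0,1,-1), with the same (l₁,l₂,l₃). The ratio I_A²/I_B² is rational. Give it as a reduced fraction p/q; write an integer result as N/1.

Same 1,2,3: normalisation and zero-m 3j drop out of the ratio.
A: Δ: 0! 2! 4! / 7! → 1/105; sum: t=0:+1/48 = 1/48; 3j²(1 2 3; 1 -2 1) = Δ·Π!·Σ² = 1/105  (sign +1)
B: Δ: 0! 2! 4! / 7! → 1/105; sum: t=0:+1/6 = 1/6; 3j²(1 2 3; 0 1 -1) = Δ·Π!·Σ² = 8/105  (sign +1)
I_A²/I_B² = (1/105)/(8/105) = 1/8

1/8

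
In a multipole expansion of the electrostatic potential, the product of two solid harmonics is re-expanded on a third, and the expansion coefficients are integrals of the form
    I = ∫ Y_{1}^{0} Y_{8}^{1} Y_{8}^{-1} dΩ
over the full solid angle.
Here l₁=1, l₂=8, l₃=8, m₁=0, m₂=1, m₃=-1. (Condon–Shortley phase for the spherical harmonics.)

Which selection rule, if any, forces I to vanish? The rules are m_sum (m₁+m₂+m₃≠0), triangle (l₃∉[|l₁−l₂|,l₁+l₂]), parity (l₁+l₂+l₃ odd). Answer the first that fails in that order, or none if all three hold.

m₁+m₂+m₃ = 0 + 1 − 1 = 0  ✓
triangle: |1−8|=7 ≤ l₃=8 ≤ 1+8=9  ✓
parity: l₁+l₂+l₃ = 17 is odd  ✗

parity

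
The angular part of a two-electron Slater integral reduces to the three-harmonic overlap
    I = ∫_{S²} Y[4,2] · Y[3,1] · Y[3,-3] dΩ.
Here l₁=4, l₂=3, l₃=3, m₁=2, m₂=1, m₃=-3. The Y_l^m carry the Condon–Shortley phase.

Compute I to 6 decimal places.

-0.188451

m-sum 0 ✓  L=10 even ✓  1≤3≤7 ✓
Π(2lᵢ+1) = 9×7×7 = 441
triangle coeff Δ(4,3,3) = 1/34650
Σ_t [1,3]: t=1:−1/72 t=2:+1/16 t=3:−1/72 = 5/144
(3j)²=2/77 [(4 3 3; 0 0 0)], sign=-1
Σ_t [2,2]: t=2:+1/192 = 1/192
(3j)²=3/77 [(4 3 3; 2 1 -3)], sign=+1
⇒ 4πI² = 54/121
I = (-1)√(54/121/(4π)) = -0.18845135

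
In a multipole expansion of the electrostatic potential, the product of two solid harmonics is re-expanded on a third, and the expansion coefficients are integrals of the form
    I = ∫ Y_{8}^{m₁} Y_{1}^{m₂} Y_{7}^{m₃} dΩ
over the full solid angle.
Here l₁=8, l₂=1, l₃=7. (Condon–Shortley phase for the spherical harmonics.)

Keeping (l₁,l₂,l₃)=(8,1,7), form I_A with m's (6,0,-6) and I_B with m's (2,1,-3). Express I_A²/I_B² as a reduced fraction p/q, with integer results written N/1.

28/15

Shared (l₁,l₂,l₃)=(8,1,7): N and (l;000)² cancel in I_A²/I_B².
A: Δ = 2!·14!·0!/17! = 1/2040; Racah Σ t=1..1: t=1:−1/6227020800 = -1/6227020800; ⇒ 3j(8 1 7; 6 0 -6)² = 7/510, sgn +1
B: Δ = 2!·14!·0!/17! = 1/2040; Racah Σ t=2..2: t=2:+1/174182400 = 1/174182400; ⇒ 3j(8 1 7; 2 1 -3)² = 1/136, sgn +1
I_A²/I_B² = (7/510)/(1/136) = 28/15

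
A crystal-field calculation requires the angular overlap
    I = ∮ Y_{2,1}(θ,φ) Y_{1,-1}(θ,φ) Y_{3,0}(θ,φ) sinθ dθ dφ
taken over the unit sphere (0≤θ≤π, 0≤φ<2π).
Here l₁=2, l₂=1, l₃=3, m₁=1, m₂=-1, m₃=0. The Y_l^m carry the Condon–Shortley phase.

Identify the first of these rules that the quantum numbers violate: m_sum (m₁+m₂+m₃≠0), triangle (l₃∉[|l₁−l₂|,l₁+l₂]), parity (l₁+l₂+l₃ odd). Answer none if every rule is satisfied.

Σmᵢ = 0  ✓
l₃∈[|l₁−l₂|,l₁+l₂]=[1,3], have l₃=3  ✓
Σlᵢ = 6 ⇒ even  ✓

none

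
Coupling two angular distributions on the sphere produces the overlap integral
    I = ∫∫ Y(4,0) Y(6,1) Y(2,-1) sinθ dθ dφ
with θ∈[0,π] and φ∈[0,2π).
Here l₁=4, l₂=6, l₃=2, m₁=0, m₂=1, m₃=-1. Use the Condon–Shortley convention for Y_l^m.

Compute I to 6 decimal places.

Checks pass: Σm=0; 12 even; l₃=2∈[2,10].
(2·4+1)(2·6+1)(2·2+1) = 585
Δ: 8! 0! 4! / 13! → 1/6435
sum: t=4:+1/2304 = 1/2304
3j²(4 6 2; 0 0 0) = Δ·Π!·Σ² = 5/143  (sign +1)
sum: t=4:+1/3456 = 1/3456
3j²(4 6 2; 0 1 -1) = Δ·Π!·Σ² = 35/1287  (sign -1)
combine: 4πI² = 585·5/143·35/1287 = 875/1573
take √, sign -1: I = -0.21039467

-0.210395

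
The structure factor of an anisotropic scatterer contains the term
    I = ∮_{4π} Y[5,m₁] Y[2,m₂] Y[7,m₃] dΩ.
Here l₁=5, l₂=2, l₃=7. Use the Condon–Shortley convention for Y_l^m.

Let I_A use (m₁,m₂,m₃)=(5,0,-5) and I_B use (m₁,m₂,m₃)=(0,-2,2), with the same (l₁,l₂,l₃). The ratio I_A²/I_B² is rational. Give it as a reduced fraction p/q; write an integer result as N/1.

Shared (l₁,l₂,l₃)=(5,2,7): N and (l;000)² cancel in I_A²/I_B².
A: Δ = 0!·10!·4!/15! = 1/15015; Racah Σ t=0..0: t=0:+1/14515200 = 1/14515200; ⇒ 3j(5 2 7; 5 0 -5)² = 2/455, sgn +1
B: Δ = 0!·10!·4!/15! = 1/15015; Racah Σ t=0..0: t=0:+1/345600 = 1/345600; ⇒ 3j(5 2 7; 0 -2 2)² = 6/715, sgn -1
I_A²/I_B² = (2/455)/(6/715) = 11/21

11/21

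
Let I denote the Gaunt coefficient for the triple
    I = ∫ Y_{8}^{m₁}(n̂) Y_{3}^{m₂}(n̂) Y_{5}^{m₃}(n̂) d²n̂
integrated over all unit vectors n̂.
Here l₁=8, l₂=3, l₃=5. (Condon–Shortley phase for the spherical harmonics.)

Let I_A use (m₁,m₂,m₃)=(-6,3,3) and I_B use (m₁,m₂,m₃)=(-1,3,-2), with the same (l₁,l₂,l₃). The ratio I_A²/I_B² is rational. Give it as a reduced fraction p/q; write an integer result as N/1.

Shared (l₁,l₂,l₃)=(8,3,5): N and (l;000)² cancel in I_A²/I_B².
A: Δ = 6!·10!·0!/17! = 1/136136; Racah Σ t=6..6: t=6:+1/58060800 = 1/58060800; ⇒ 3j(8 3 5; -6 3 3)² = 3/136, sgn +1
B: Δ = 6!·10!·0!/17! = 1/136136; Racah Σ t=6..6: t=6:+1/21772800 = 1/21772800; ⇒ 3j(8 3 5; -1 3 -2)² = 3/4862, sgn -1
I_A²/I_B² = (3/136)/(3/4862) = 143/4

143/4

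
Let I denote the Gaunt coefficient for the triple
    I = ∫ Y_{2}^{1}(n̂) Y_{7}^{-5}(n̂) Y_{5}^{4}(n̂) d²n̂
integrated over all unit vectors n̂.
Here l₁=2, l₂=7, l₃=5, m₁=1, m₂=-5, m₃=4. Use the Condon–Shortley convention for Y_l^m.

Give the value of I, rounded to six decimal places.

-0.237707

Rules hold: Σm=0, L=14 even, 5≤5≤9.
N = 5·15·11 = 825
Δ = 4!·0!·10!/15! = 1/15015
Racah Σ t=2..2: t=2:+1/57600 = 1/57600
⇒ 3j(2 7 5; 0 0 0)² = 21/715, sgn -1
Racah Σ t=1..1: t=1:−1/2177280 = -1/2177280
⇒ 3j(2 7 5; 1 -5 4)² = 8/273, sgn +1
4πI² = N·(3j₀)²·(3jₘ)² = 120/169
I = -1·√(0.710059/4π) = -0.23770720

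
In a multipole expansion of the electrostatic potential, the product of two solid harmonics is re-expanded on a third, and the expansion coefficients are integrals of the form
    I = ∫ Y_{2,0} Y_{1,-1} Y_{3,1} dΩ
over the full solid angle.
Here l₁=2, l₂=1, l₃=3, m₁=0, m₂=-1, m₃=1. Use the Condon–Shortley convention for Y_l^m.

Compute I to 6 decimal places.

Rules hold: Σm=0, L=6 even, 1≤3≤3.
N = 5·3·7 = 105
Δ = 0!·4!·2!/7! = 1/105
Racah Σ t=0..0: t=0:+1/4 = 1/4
⇒ 3j(2 1 3; 0 0 0)² = 3/35, sgn -1
Racah Σ t=0..0: t=0:+1/8 = 1/8
⇒ 3j(2 1 3; 0 -1 1)² = 2/35, sgn +1
4πI² = N·(3j₀)²·(3jₘ)² = 18/35
I = -1·√(0.514286/4π) = -0.20230066

-0.202301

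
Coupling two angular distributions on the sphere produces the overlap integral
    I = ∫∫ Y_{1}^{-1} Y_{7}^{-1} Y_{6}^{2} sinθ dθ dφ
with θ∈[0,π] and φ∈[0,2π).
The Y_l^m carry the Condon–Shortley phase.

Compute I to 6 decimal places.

m-sum 0 ✓  L=14 even ✓  6≤6≤8 ✓
Π(2lᵢ+1) = 3×15×13 = 585
triangle coeff Δ(1,7,6) = 1/1365
Σ_t [1,1]: t=1:−1/518400 = -1/518400
(3j)²=7/195 [(1 7 6; 0 0 0)], sign=-1
Σ_t [2,2]: t=2:+1/1935360 = 1/1935360
(3j)²=1/91 [(1 7 6; -1 -1 2)], sign=+1
⇒ 4πI² = 3/13
I = (-1)√(3/13/(4π)) = -0.13551395

-0.135514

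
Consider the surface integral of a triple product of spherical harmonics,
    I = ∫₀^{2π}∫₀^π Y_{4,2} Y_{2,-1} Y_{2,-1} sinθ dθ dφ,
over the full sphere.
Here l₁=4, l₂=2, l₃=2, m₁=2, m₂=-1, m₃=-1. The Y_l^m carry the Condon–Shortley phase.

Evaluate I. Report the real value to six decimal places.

0.254875

m-sum 0 ✓  L=8 even ✓  2≤2≤6 ✓
Π(2lᵢ+1) = 9×5×5 = 225
triangle coeff Δ(4,2,2) = 1/630
Σ_t [2,2]: t=2:+1/16 = 1/16
(3j)²=2/35 [(4 2 2; 0 0 0)], sign=+1
Σ_t [1,1]: t=1:−1/36 = -1/36
(3j)²=4/63 [(4 2 2; 2 -1 -1)], sign=+1
⇒ 4πI² = 40/49
I = (+1)√(40/49/(4π)) = 0.25487487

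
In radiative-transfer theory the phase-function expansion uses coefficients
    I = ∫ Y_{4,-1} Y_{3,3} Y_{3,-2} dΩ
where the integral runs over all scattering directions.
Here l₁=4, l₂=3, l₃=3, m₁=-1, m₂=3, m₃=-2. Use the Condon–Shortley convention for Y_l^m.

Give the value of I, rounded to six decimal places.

m-sum 0 ✓  L=10 even ✓  1≤3≤7 ✓
Π(2lᵢ+1) = 9×7×7 = 441
triangle coeff Δ(4,3,3) = 1/34650
Σ_t [1,3]: t=1:−1/72 t=2:+1/16 t=3:−1/72 = 5/144
(3j)²=2/77 [(4 3 3; 0 0 0)], sign=-1
Σ_t [4,4]: t=4:+1/288 = 1/288
(3j)²=5/231 [(4 3 3; -1 3 -2)], sign=-1
⇒ 4πI² = 30/121
I = (+1)√(30/121/(4π)) = 0.14046335

0.140463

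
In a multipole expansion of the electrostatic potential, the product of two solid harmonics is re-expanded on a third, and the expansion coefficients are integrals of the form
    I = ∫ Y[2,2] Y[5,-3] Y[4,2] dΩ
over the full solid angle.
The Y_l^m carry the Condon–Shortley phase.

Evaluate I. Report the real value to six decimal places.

Σmᵢ = 1 ≠ 0, so the φ-integral vanishes; I = 0

0.000000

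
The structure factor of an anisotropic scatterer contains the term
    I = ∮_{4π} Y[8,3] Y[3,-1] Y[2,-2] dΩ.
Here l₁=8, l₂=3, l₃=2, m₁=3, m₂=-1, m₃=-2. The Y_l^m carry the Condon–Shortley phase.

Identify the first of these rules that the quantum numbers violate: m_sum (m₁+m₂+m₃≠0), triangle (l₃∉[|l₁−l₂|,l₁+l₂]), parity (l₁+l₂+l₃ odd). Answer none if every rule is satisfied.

azimuthal sum: 3 − 1 − 2 = 0  ✓
5 ≤ 2 ≤ 11 (triangle on l)  ✗
L = 8 + 3 + 2 = 13 (odd)

triangle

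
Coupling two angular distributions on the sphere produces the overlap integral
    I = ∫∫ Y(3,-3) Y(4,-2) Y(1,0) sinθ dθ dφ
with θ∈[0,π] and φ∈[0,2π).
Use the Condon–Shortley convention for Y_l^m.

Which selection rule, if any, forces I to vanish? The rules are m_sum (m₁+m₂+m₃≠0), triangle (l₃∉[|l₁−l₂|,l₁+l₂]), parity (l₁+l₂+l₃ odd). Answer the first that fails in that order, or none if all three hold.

m_sum

m₁+m₂+m₃ = -3 − 2 + 0 = -5  ✗
triangle: |3−4|=1 ≤ l₃=1 ≤ 3+4=7
parity: l₁+l₂+l₃ = 8 is even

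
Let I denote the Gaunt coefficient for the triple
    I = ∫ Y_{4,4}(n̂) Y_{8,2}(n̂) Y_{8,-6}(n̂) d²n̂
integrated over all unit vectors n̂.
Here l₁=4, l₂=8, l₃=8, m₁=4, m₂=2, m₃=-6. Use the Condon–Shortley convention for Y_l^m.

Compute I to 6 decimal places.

Checks pass: Σm=0; 20 even; l₃=8∈[4,12].
(2·4+1)(2·8+1)(2·8+1) = 2601
Δ: 4! 4! 12! / 21! → 1/185175900
sum: t=0:+1/557383680 t=1:−1/21772800 t=2:+1/8294400 t=3:−1/21772800 t=4:+1/557383680 = 1/30965760
3j²(4 8 8; 0 0 0) = Δ·Π!·Σ² = 36/4199  (sign +1)
sum: t=0:+1/4180377600 = 1/4180377600
3j²(4 8 8; 4 2 -6) = Δ·Π!·Σ² = 11/1938  (sign +1)
combine: 4πI² = 2601·36/4199·11/1938 = 594/4693
take √, sign +1: I = 0.10036055

0.100361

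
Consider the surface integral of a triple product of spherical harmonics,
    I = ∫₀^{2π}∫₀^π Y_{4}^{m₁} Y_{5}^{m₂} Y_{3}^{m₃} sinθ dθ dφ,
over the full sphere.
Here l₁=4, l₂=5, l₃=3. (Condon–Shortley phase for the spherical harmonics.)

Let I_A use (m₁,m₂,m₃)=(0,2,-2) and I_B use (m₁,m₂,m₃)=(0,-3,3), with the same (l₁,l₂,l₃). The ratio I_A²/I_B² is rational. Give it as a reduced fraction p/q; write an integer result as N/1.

1/9

Shared (l₁,l₂,l₃)=(4,5,3): N and (l;000)² cancel in I_A²/I_B².
A: Δ = 6!·2!·4!/13! = 1/180180; Racah Σ t=3..4: t=3:−1/864 t=4:+1/576 = 1/1728; ⇒ 3j(4 5 3; 0 2 -2)² = 5/1287, sgn -1
B: Δ = 6!·2!·4!/13! = 1/180180; Racah Σ t=2..2: t=2:+1/2304 = 1/2304; ⇒ 3j(4 5 3; 0 -3 3)² = 5/143, sgn +1
I_A²/I_B² = (5/1287)/(5/143) = 1/9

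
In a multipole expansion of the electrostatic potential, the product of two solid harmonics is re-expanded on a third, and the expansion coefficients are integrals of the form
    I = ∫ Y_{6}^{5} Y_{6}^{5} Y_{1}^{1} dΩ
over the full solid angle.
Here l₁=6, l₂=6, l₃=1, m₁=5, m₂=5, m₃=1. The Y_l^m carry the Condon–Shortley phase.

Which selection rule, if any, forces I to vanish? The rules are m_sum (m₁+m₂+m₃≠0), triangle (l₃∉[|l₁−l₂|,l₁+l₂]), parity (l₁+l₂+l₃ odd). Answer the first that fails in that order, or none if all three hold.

Σmᵢ = 11  ✗
l₃∈[|l₁−l₂|,l₁+l₂]=[0,12], have l₃=1
Σlᵢ = 13 ⇒ odd

m_sum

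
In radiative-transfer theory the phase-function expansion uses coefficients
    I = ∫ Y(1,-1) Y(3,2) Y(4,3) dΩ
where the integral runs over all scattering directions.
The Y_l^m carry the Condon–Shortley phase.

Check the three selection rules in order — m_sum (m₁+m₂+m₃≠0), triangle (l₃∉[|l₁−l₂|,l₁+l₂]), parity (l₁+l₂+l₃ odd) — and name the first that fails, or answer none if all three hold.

azimuthal sum: -1 + 2 + 3 = 4  ✗
2 ≤ 4 ≤ 4 (triangle on l)
L = 1 + 3 + 4 = 8 (even)

m_sum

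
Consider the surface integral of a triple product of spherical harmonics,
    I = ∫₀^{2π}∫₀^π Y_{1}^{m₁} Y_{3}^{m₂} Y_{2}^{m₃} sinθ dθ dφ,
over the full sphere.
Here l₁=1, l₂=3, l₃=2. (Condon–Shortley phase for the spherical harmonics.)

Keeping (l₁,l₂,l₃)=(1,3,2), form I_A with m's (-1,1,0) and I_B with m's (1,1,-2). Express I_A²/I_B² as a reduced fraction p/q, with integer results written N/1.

6/1

l's match ⇒ only the (l;m) 3-j factors differ between A and B.
A: triangle coeff Δ(1,3,2) = 1/105; Σ_t [2,2]: t=2:+1/8 = 1/8; (3j)²=2/35 [(1 3 2; -1 1 0)], sign=+1
B: triangle coeff Δ(1,3,2) = 1/105; Σ_t [0,0]: t=0:+1/48 = 1/48; (3j)²=1/105 [(1 3 2; 1 1 -2)], sign=+1
I_A²/I_B² = (2/35)/(1/105) = 6/1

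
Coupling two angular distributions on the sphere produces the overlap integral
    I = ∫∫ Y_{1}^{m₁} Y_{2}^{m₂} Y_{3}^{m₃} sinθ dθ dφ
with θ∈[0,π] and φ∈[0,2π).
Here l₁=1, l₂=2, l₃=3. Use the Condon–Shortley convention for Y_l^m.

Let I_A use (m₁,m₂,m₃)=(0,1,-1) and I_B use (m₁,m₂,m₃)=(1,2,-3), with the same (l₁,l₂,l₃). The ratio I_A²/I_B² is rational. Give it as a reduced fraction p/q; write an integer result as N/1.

Shared (l₁,l₂,l₃)=(1,2,3): N and (l;000)² cancel in I_A²/I_B².
A: Δ = 0!·2!·4!/7! = 1/105; Racah Σ t=0..0: t=0:+1/6 = 1/6; ⇒ 3j(1 2 3; 0 1 -1)² = 8/105, sgn +1
B: Δ = 0!·2!·4!/7! = 1/105; Racah Σ t=0..0: t=0:+1/48 = 1/48; ⇒ 3j(1 2 3; 1 2 -3)² = 1/7, sgn +1
I_A²/I_B² = (8/105)/(1/7) = 8/15

8/15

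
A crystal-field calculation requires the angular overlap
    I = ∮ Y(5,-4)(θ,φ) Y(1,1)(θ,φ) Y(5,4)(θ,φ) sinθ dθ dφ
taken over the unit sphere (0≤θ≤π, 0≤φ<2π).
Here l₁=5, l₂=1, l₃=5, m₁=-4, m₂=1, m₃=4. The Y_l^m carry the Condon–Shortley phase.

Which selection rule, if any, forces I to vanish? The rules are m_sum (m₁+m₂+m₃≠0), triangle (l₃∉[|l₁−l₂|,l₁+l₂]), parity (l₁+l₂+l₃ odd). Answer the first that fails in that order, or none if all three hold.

m_sum

azimuthal sum: -4 + 1 + 4 = 1  ✗
4 ≤ 5 ≤ 6 (triangle on l)
L = 5 + 1 + 5 = 11 (odd)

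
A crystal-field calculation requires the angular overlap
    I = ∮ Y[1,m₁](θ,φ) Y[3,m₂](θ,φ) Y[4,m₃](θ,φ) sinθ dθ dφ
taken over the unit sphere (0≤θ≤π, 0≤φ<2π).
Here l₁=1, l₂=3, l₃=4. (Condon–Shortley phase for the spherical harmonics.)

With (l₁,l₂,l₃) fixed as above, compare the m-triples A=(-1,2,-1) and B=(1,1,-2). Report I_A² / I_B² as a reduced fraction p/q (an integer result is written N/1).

1/5

Shared (l₁,l₂,l₃)=(1,3,4): N and (l;000)² cancel in I_A²/I_B².
A: Δ = 0!·2!·6!/9! = 1/252; Racah Σ t=0..0: t=0:+1/240 = 1/240; ⇒ 3j(1 3 4; -1 2 -1)² = 1/84, sgn -1
B: Δ = 0!·2!·6!/9! = 1/252; Racah Σ t=0..0: t=0:+1/96 = 1/96; ⇒ 3j(1 3 4; 1 1 -2)² = 5/84, sgn +1
I_A²/I_B² = (1/84)/(5/84) = 1/5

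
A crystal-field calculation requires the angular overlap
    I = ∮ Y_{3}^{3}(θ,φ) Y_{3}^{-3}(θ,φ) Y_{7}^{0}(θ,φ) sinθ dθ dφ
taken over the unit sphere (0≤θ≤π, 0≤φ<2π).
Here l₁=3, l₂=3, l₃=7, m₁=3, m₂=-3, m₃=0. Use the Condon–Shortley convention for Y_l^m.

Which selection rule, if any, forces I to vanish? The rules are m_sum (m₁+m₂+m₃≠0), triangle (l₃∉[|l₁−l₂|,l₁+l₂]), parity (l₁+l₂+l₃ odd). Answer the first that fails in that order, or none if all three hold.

azimuthal sum: 3 − 3 + 0 = 0  ✓
0 ≤ 7 ≤ 6 (triangle on l)  ✗
L = 3 + 3 + 7 = 13 (odd)

triangle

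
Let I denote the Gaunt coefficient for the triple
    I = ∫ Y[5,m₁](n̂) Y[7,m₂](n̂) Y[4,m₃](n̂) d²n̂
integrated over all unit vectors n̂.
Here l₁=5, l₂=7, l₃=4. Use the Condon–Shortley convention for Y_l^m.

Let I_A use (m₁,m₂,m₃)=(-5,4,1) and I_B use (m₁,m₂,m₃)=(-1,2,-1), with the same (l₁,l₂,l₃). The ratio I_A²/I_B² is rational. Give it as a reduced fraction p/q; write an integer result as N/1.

33/35

Same 5,7,4: normalisation and zero-m 3j drop out of the ratio.
A: Δ: 8! 2! 6! / 17! → 1/6126120; sum: t=8:+1/2903040 = 1/2903040; 3j²(5 7 4; -5 4 1) = Δ·Π!·Σ² = 75/6188  (sign -1)
B: Δ: 8! 2! 6! / 17! → 1/6126120; sum: t=4:+1/138240 t=5:−1/34560 t=6:+1/103680 = -1/82944; 3j²(5 7 4; -1 2 -1) = Δ·Π!·Σ² = 125/9724  (sign +1)
I_A²/I_B² = (75/6188)/(125/9724) = 33/35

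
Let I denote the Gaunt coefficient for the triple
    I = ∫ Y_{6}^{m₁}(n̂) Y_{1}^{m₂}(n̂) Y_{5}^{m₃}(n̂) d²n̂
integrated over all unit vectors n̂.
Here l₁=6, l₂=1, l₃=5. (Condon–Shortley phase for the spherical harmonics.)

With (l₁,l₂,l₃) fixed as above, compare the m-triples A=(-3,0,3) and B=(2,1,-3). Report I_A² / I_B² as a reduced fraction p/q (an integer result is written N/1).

Same 6,1,5: normalisation and zero-m 3j drop out of the ratio.
A: Δ: 2! 10! 0! / 13! → 1/858; sum: t=1:−1/80640 = -1/80640; 3j²(6 1 5; -3 0 3) = Δ·Π!·Σ² = 9/286  (sign -1)
B: Δ: 2! 10! 0! / 13! → 1/858; sum: t=2:+1/161280 = 1/161280; 3j²(6 1 5; 2 1 -3) = Δ·Π!·Σ² = 1/143  (sign +1)
I_A²/I_B² = (9/286)/(1/143) = 9/2

9/2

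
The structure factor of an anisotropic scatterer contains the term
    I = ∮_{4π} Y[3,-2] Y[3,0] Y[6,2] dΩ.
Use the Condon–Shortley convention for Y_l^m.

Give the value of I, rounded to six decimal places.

Checks pass: Σm=0; 12 even; l₃=6∈[0,6].
(2·3+1)(2·3+1)(2·6+1) = 637
Δ: 0! 6! 6! / 13! → 1/12012
sum: t=0:+1/1296 = 1/1296
3j²(3 3 6; 0 0 0) = Δ·Π!·Σ² = 100/3003  (sign +1)
sum: t=0:+1/4320 = 1/4320
3j²(3 3 6; -2 0 2) = Δ·Π!·Σ² = 8/429  (sign +1)
combine: 4πI² = 637·100/3003·8/429 = 5600/14157
take √, sign +1: I = 0.17742036

0.177420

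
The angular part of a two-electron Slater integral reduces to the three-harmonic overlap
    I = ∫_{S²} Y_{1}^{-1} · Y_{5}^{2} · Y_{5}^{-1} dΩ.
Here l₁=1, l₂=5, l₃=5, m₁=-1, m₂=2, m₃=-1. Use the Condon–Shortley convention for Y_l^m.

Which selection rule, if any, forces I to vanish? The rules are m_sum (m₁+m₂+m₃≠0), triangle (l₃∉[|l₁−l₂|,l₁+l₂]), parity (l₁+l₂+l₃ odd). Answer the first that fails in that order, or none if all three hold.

Σmᵢ = 0  ✓
l₃∈[|l₁−l₂|,l₁+l₂]=[4,6], have l₃=5  ✓
Σlᵢ = 11 ⇒ odd  ✗

parity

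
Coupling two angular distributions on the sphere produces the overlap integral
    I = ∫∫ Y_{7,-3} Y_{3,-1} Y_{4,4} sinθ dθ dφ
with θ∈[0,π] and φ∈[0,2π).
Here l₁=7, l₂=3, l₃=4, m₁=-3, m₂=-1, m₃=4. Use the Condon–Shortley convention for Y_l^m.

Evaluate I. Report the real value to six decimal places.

-0.045200

Checks pass: Σm=0; 14 even; l₃=4∈[4,10].
(2·7+1)(2·3+1)(2·4+1) = 945
Δ: 6! 8! 0! / 15! → 1/45045
sum: t=3:−1/20736 = -1/20736
3j²(7 3 4; 0 0 0) = Δ·Π!·Σ² = 35/1287  (sign -1)
sum: t=2:+1/1935360 = 1/1935360
3j²(7 3 4; -3 -1 4) = Δ·Π!·Σ² = 1/1001  (sign +1)
combine: 4πI² = 945·35/1287·1/1001 = 525/20449
take √, sign -1: I = -0.04520003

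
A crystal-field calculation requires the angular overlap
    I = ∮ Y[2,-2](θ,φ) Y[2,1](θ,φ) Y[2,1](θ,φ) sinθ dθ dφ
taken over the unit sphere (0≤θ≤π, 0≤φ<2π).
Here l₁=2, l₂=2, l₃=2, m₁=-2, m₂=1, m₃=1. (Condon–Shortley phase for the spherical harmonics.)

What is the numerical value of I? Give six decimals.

m-sum 0 ✓  L=6 even ✓  0≤2≤4 ✓
Π(2lᵢ+1) = 5×5×5 = 125
triangle coeff Δ(2,2,2) = 1/630
Σ_t [0,2]: t=0:+1/8 t=1:−1/1 t=2:+1/8 = -3/4
(3j)²=2/35 [(2 2 2; 0 0 0)], sign=-1
Σ_t [2,2]: t=2:+1/4 = 1/4
(3j)²=3/35 [(2 2 2; -2 1 1)], sign=-1
⇒ 4πI² = 30/49
I = (+1)√(30/49/(4π)) = 0.22072812

0.220728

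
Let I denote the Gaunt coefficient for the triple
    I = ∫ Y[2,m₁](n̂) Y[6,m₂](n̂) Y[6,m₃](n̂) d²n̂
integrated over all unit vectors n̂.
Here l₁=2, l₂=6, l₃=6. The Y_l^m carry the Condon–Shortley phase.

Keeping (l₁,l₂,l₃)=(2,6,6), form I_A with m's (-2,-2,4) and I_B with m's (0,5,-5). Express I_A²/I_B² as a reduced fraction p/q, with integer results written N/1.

Shared (l₁,l₂,l₃)=(2,6,6): N and (l;000)² cancel in I_A²/I_B².
A: Δ = 2!·2!·10!/15! = 1/90090; Racah Σ t=2..2: t=2:+1/322560 = 1/322560; ⇒ 3j(2 6 6; -2 -2 4)² = 18/1001, sgn +1
B: Δ = 2!·2!·10!/15! = 1/90090; Racah Σ t=1..2: t=1:−1/3628800 t=2:+1/1451520 = 1/2419200; ⇒ 3j(2 6 6; 0 5 -5)² = 11/910, sgn -1
I_A²/I_B² = (18/1001)/(11/910) = 180/121

180/121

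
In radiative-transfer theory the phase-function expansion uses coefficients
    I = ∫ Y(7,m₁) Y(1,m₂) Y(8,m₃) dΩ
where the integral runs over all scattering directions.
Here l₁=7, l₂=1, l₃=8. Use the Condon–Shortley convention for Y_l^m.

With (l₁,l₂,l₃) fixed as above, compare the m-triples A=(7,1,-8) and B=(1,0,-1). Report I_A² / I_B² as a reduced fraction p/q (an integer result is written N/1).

40/21

Same 7,1,8: normalisation and zero-m 3j drop out of the ratio.
A: Δ: 0! 14! 2! / 17! → 1/2040; sum: t=0:+1/174356582400 = 1/174356582400; 3j²(7 1 8; 7 1 -8) = Δ·Π!·Σ² = 1/17  (sign +1)
B: Δ: 0! 14! 2! / 17! → 1/2040; sum: t=0:+1/29030400 = 1/29030400; 3j²(7 1 8; 1 0 -1) = Δ·Π!·Σ² = 21/680  (sign -1)
I_A²/I_B² = (1/17)/(21/680) = 40/21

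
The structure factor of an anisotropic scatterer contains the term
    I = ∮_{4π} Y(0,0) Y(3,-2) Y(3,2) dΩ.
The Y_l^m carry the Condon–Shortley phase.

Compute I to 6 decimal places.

0.282095

m-sum 0 ✓  L=6 even ✓  3≤3≤3 ✓
Π(2lᵢ+1) = 1×7×7 = 49
triangle coeff Δ(0,3,3) = 1/7
Σ_t [0,0]: t=0:+1/36 = 1/36
(3j)²=1/7 [(0 3 3; 0 0 0)], sign=-1
Σ_t [0,0]: t=0:+1/120 = 1/120
(3j)²=1/7 [(0 3 3; 0 -2 2)], sign=-1
⇒ 4πI² = 1/1
I = (+1)√(1/1/(4π)) = 0.28209479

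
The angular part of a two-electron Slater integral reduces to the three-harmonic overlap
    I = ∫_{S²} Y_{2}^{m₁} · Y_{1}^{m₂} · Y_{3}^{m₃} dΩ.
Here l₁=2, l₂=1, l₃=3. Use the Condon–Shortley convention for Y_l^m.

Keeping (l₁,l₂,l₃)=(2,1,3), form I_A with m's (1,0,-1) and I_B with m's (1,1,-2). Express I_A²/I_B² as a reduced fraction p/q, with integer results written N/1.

4/5

l's match ⇒ only the (l;m) 3-j factors differ between A and B.
A: triangle coeff Δ(2,1,3) = 1/105; Σ_t [0,0]: t=0:+1/6 = 1/6; (3j)²=8/105 [(2 1 3; 1 0 -1)], sign=+1
B: triangle coeff Δ(2,1,3) = 1/105; Σ_t [0,0]: t=0:+1/12 = 1/12; (3j)²=2/21 [(2 1 3; 1 1 -2)], sign=-1
I_A²/I_B² = (8/105)/(2/21) = 4/5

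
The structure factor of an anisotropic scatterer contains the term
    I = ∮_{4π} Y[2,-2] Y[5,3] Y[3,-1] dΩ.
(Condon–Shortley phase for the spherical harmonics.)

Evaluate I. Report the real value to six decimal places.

m-sum 0 ✓  L=10 even ✓  3≤3≤7 ✓
Π(2lᵢ+1) = 5×11×7 = 385
triangle coeff Δ(2,5,3) = 1/2310
Σ_t [2,2]: t=2:+1/144 = 1/144
(3j)²=10/231 [(2 5 3; 0 0 0)], sign=-1
Σ_t [4,4]: t=4:+1/1152 = 1/1152
(3j)²=1/33 [(2 5 3; -2 3 -1)], sign=+1
⇒ 4πI² = 50/99
I = (-1)√(50/99/(4π)) = -0.20047604

-0.200476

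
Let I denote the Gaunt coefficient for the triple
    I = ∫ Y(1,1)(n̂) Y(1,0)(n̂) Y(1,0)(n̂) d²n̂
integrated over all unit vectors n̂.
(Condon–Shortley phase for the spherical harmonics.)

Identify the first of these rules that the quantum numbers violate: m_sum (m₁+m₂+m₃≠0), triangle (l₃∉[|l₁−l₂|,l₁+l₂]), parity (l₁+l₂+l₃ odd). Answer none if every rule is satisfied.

azimuthal sum: 1 + 0 + 0 = 1  ✗
0 ≤ 1 ≤ 2 (triangle on l)
L = 1 + 1 + 1 = 3 (odd)

m_sum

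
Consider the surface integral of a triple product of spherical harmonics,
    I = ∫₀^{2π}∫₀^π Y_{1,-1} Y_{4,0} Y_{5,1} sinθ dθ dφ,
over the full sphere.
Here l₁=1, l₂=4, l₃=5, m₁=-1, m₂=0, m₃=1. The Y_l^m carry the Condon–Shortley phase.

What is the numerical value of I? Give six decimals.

m-sum 0 ✓  L=10 even ✓  3≤5≤5 ✓
Π(2lᵢ+1) = 3×9×11 = 297
triangle coeff Δ(1,4,5) = 1/495
Σ_t [0,0]: t=0:+1/576 = 1/576
(3j)²=5/99 [(1 4 5; 0 0 0)], sign=-1
Σ_t [0,0]: t=0:+1/1152 = 1/1152
(3j)²=1/33 [(1 4 5; -1 0 1)], sign=+1
⇒ 4πI² = 5/11
I = (-1)√(5/11/(4π)) = -0.19018827

-0.190188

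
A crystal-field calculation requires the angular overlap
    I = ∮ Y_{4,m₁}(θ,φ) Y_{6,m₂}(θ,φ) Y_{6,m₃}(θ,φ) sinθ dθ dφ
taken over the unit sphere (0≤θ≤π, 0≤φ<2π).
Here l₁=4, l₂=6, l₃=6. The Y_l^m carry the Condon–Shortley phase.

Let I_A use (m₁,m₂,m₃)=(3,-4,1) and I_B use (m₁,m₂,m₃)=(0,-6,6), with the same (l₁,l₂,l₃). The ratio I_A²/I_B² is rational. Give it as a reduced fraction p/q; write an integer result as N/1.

Same 4,6,6: normalisation and zero-m 3j drop out of the ratio.
A: Δ: 4! 4! 8! / 17! → 1/15315300; sum: t=0:+1/207360 t=1:−1/725760 = 1/290304; 3j²(4 6 6; 3 -4 1) = Δ·Π!·Σ² = 125/7293  (sign -1)
B: Δ: 4! 4! 8! / 17! → 1/15315300; sum: t=0:+1/23224320 = 1/23224320; 3j²(4 6 6; 0 -6 6) = Δ·Π!·Σ² = 99/6188  (sign +1)
I_A²/I_B² = (125/7293)/(99/6188) = 3500/3267

3500/3267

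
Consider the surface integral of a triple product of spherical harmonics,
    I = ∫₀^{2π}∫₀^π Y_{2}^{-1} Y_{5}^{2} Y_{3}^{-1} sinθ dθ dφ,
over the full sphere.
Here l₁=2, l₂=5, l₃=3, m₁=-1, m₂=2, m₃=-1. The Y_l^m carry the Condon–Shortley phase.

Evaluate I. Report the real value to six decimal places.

Checks pass: Σm=0; 10 even; l₃=3∈[3,7].
(2·2+1)(2·5+1)(2·3+1) = 385
Δ: 4! 0! 6! / 11! → 1/2310
sum: t=2:+1/144 = 1/144
3j²(2 5 3; 0 0 0) = Δ·Π!·Σ² = 10/231  (sign -1)
sum: t=3:−1/288 = -1/288
3j²(2 5 3; -1 2 -1) = Δ·Π!·Σ² = 1/22  (sign -1)
combine: 4πI² = 385·10/231·1/22 = 25/33
take √, sign +1: I = 0.24553200

0.245532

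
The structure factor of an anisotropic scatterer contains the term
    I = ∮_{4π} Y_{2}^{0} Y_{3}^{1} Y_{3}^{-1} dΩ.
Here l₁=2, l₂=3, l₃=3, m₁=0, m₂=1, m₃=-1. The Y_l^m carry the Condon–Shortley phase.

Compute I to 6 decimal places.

Rules hold: Σm=0, L=8 even, 1≤3≤5.
N = 5·7·7 = 245
Δ = 2!·2!·4!/9! = 1/3780
Racah Σ t=0..2: t=0:+1/24 t=1:−1/4 t=2:+1/24 = -1/6
⇒ 3j(2 3 3; 0 0 0)² = 4/105, sgn +1
Racah Σ t=0..2: t=0:+1/96 t=1:−1/6 t=2:+1/16 = -3/32
⇒ 3j(2 3 3; 0 1 -1)² = 3/140, sgn -1
4πI² = N·(3j₀)²·(3jₘ)² = 1/5
I = -1·√(0.2/4π) = -0.12615663

-0.126157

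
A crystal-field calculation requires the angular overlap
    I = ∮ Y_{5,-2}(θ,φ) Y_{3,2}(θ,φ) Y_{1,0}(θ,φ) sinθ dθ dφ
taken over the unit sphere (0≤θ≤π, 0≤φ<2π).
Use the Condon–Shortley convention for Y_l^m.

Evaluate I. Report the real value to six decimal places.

0.000000

|5−3|≤1≤5+3 violated ⇒ I = 0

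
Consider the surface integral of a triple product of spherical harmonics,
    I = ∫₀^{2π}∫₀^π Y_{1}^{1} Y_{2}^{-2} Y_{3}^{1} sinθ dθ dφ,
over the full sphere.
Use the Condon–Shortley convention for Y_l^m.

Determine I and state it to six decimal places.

-0.082589

m-sum 0 ✓  L=6 even ✓  1≤3≤3 ✓
Π(2lᵢ+1) = 3×5×7 = 105
triangle coeff Δ(1,2,3) = 1/105
Σ_t [0,0]: t=0:+1/4 = 1/4
(3j)²=3/35 [(1 2 3; 0 0 0)], sign=-1
Σ_t [0,0]: t=0:+1/48 = 1/48
(3j)²=1/105 [(1 2 3; 1 -2 1)], sign=+1
⇒ 4πI² = 3/35
I = (-1)√(3/35/(4π)) = -0.08258890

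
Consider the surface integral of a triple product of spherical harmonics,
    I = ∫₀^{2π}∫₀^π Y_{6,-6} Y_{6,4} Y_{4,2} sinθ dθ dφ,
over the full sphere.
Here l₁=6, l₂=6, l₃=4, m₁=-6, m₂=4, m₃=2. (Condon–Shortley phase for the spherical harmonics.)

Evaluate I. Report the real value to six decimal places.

0.174397

Checks pass: Σm=0; 16 even; l₃=4∈[0,12].
(2·6+1)(2·6+1)(2·4+1) = 1521
Δ: 8! 4! 4! / 17! → 1/15315300
sum: t=2:+1/829440 t=3:−1/25920 t=4:+1/9216 t=5:−1/25920 t=6:+1/829440 = 7/207360
3j²(6 6 4; 0 0 0) = Δ·Π!·Σ² = 28/2431  (sign +1)
sum: t=8:+1/3870720 = 1/3870720
3j²(6 6 4; -6 4 2) = Δ·Π!·Σ² = 135/6188  (sign +1)
combine: 4πI² = 1521·28/2431·135/6188 = 1215/3179
take √, sign +1: I = 0.17439657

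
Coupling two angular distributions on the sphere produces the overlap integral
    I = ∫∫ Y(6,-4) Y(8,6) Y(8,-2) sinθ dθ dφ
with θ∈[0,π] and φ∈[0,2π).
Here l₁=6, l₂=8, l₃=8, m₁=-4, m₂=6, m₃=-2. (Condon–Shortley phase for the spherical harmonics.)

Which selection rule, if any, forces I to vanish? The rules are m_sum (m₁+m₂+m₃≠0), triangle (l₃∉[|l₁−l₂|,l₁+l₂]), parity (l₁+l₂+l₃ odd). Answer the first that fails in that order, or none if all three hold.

none

azimuthal sum: -4 + 6 − 2 = 0  ✓
2 ≤ 8 ≤ 14 (triangle on l)  ✓
L = 6 + 8 + 8 = 22 (even)  ✓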